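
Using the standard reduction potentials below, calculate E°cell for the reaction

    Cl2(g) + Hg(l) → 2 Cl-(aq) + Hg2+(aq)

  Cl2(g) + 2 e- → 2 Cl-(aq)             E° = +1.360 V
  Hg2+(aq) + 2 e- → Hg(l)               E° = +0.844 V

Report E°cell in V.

+0.516 V

Cl2(g) gains electrons, so the Cl₂/Cl⁻ couple is the cathode; the Hg²⁺/Hg couple is the anode.
E°cell = E°(cathode) − E°(anode) = +1.360 − (+0.844) = +0.516 V.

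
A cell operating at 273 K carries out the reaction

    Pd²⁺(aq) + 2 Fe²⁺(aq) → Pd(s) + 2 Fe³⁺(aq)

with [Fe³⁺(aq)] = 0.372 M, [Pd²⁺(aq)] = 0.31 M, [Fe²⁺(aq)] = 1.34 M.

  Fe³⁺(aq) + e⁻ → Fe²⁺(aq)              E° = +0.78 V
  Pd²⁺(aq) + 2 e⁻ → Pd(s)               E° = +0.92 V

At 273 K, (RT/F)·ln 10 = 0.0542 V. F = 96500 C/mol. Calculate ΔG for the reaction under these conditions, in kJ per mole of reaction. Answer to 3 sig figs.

−30.2 kJ/mol

With Pd²⁺/Pd reduced at the cathode, E°cell = +0.92 − (+0.78) = +0.14 V and n = 2.
Q = [Fe³⁺(aq)]^2 / ([Pd²⁺(aq)]·[Fe²⁺(aq)]^2) = 0.249, so log Q = −0.604 and E = +0.14 − (0.0542/2)(−0.604) = +0.1564 V.
Finally ΔG = −nFE = −(2)(96500 C/mol)(+0.1564 V) = −30.2 kJ/mol.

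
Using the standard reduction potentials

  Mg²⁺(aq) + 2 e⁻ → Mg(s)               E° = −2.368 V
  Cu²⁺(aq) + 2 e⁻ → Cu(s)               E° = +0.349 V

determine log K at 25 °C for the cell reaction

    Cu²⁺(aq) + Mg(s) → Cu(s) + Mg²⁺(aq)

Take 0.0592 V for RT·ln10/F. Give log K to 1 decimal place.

The Cu²⁺/Cu couple is reduced (cathode); E°cell = +0.349 − (−2.368) = +2.717 V with n = 2.
At equilibrium E = 0, so log K = nE°cell / 0.0592 = (2)(+2.717) / 0.0592 = 91.8.

log K = 91.8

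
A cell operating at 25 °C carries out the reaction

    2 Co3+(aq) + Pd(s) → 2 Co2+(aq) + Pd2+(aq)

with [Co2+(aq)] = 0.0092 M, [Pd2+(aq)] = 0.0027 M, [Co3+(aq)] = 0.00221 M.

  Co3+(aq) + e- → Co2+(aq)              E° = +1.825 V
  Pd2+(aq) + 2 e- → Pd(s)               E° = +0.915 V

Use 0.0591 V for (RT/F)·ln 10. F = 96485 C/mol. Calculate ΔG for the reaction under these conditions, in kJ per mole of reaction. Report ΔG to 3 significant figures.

−183 kJ/mol

The standard cell potential is +1.825 − (+0.915) = +0.910 V, with n = 2 electrons in the balanced equation.
Here Q = ([Co2+(aq)]^2·[Pd2+(aq)]) / [Co3+(aq)]^2 = 0.0468 (log Q = −1.330), giving E = +0.910 − (0.0591/2)·(−1.330) = +0.9493 V.
Finally ΔG = −nFE = −(2)(96485 C/mol)(+0.9493 V) = −183 kJ/mol.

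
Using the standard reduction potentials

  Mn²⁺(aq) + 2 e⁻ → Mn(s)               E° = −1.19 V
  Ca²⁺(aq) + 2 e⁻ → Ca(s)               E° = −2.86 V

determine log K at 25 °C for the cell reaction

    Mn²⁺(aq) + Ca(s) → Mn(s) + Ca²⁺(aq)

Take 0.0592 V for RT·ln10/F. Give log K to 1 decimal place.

log K = 56.4

The Mn²⁺/Mn couple is reduced (cathode); E°cell = −1.19 − (−2.86) = +1.67 V with n = 2.
At equilibrium E = 0, so log K = nE°cell / 0.0592 = (2)(+1.67) / 0.0592 = 56.4.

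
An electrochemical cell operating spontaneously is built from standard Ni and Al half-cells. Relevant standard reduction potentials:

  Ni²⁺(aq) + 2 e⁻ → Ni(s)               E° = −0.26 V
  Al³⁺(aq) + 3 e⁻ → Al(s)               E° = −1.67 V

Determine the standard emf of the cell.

The Ni²⁺/Ni couple has the higher E°, so Ni ion is reduced (cathode) and Al is oxidized (anode).
E°cell = E°(cathode) − E°(anode) = −0.26 − (−1.67) = +1.41 V.

+1.41 V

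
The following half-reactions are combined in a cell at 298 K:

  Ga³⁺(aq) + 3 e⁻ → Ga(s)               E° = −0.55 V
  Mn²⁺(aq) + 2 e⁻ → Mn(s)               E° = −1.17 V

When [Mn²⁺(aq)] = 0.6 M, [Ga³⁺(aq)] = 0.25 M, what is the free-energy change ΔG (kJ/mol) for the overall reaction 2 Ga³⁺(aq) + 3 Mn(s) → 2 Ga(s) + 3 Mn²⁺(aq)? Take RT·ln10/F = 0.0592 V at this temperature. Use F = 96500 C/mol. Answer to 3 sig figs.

E°cell = −0.55 − (−1.17) = +0.62 V; the balanced reaction transfers n = 6 electrons.
Here Q = [Mn²⁺(aq)]^3 / [Ga³⁺(aq)]^2 = 3.46 (log Q = 0.539), giving E = +0.62 − (0.0592/6)·(0.539) = +0.6147 V.
ΔG = −nFE = −(6)(96500)(+0.6147) J/mol = −356 kJ/mol.

−356 kJ/mol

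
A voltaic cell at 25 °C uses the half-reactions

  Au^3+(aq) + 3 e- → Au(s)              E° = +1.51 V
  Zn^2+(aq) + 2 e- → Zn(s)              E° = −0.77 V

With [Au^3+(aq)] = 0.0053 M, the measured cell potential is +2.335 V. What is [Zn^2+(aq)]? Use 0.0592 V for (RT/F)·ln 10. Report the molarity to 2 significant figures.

0.00042 M

The Au³⁺/Au couple has the larger reduction potential, so it is the cathode: E°cell = +1.51 − (−0.77) = +2.28 V and n = 6.
Rearranging E = E° − (0.0592/n)·log Q gives log Q = 6(+2.28 − (+2.335))/0.0592 = −5.574.
Balancing electrons gives 2 Au^3+(aq) + 3 Zn(s) → 2 Au(s) + 3 Zn^2+(aq); thus Q = [Zn^2+(aq)]^3 / [Au^3+(aq)]^2.
Isolating [Zn^2+(aq)] in Q = 10^{−5.574} yields log [Zn^2+(aq)] = −3.375, i.e. 0.00042 M.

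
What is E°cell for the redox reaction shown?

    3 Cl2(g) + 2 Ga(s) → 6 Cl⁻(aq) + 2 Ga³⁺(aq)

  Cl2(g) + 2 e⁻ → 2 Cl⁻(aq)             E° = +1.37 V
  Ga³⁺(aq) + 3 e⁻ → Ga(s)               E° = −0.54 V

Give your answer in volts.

In the reaction as written, Cl2(g) is reduced (cathode) and Ga³⁺(aq) is produced by oxidation at the anode.
E°cell = E°(cathode) − E°(anode) = +1.37 − (−0.54) = +1.91 V.
The positive value indicates the reaction is spontaneous as written.

+1.91 V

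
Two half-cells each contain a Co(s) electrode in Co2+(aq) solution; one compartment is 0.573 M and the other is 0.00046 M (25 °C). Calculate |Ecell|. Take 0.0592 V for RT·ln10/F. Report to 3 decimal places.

For a concentration cell E°cell = 0, since both electrodes use the same couple.
The compartment with the higher Co2+(aq) concentration (0.573 M) acts as the cathode; ions are reduced there and produced at the dilute (0.00046 M) anode.
With n = 2, Ecell = −(0.0592/2)·log([dilute]/[conc]) = −(0.0592/2)·log(0.00046/0.573) = +0.092 V.

0.092 V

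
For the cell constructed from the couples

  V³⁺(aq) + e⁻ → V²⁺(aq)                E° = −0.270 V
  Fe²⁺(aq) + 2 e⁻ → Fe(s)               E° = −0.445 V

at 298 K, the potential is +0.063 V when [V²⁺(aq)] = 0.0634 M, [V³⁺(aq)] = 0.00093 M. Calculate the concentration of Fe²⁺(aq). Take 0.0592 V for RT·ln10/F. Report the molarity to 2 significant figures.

1.3 M

V³⁺/V²⁺ is the cathode (higher E°); E°cell = −0.270 − (−0.445) = +0.175 V with n = 2.
From the Nernst equation, log Q = n(E° − E)/0.0592 = 2·(+0.175 − (+0.063))/0.0592 = 3.784.
The balanced reaction is 2 V³⁺(aq) + Fe(s) → 2 V²⁺(aq) + Fe²⁺(aq), so Q = ([V²⁺(aq)]^2·[Fe²⁺(aq)]) / [V³⁺(aq)]^2.
Substituting the known concentrations and solving, log [Fe²⁺(aq)] = 0.117 and [Fe²⁺(aq)] = 1.3 M.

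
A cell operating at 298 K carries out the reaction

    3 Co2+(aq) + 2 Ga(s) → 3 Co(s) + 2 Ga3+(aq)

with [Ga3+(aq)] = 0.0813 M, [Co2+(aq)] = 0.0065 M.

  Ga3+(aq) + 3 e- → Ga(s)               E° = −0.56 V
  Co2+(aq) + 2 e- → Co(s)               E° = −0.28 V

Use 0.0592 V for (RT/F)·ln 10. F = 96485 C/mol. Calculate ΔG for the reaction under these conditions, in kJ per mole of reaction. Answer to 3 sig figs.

The standard cell potential is −0.28 − (−0.56) = +0.28 V, with n = 6 electrons in the balanced equation.
The reaction quotient is [Ga3+(aq)]^2 / [Co2+(aq)]^3 = 2.41×10^4; by Nernst, E = +0.28 − (0.0592/6)(4.381) = +0.2368 V.
Finally ΔG = −nFE = −(6)(96485 C/mol)(+0.2368 V) = −137 kJ/mol.

−137 kJ/mol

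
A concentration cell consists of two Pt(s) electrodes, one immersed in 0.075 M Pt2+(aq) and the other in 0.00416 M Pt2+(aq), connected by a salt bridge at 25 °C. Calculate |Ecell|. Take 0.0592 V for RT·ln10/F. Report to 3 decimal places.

For a concentration cell E°cell = 0, since both electrodes use the same couple.
The compartment with the higher Pt2+(aq) concentration (0.075 M) acts as the cathode; ions are reduced there and produced at the dilute (0.00416 M) anode.
With n = 2, Ecell = −(0.0592/2)·log([dilute]/[conc]) = −(0.0592/2)·log(0.00416/0.075) = +0.037 V.

0.037 V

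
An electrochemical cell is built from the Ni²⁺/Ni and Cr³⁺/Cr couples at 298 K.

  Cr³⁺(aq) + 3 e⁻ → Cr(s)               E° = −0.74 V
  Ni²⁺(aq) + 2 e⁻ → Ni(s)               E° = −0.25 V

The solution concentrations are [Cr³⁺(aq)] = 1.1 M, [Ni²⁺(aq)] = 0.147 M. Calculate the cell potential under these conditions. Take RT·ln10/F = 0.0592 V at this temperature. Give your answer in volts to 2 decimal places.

+0.46 V

The Ni²⁺/Ni couple has the more positive E°, so it is the cathode; Cr³⁺/Cr is the anode.
E°cell = −0.25 − (−0.74) = +0.49 V, with n = 6 electrons transferred.
For the overall reaction 3 Ni²⁺(aq) + 2 Cr(s) → 3 Ni(s) + 2 Cr³⁺(aq), Q = [Cr³⁺(aq)]^2 / [Ni²⁺(aq)]^3 = 381, giving log Q = 2.581.
Applying E = E° − (RT ln10/nF)·log Q gives +0.49 − (0.0592/6)(2.581) = +0.46 V.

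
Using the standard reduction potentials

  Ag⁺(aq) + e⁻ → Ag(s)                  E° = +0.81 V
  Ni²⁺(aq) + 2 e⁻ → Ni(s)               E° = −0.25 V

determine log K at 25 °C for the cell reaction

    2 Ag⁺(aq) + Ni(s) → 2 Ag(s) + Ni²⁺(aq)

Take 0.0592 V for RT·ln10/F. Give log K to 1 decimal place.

log K = 35.8

The Ag⁺/Ag couple is reduced (cathode); E°cell = +0.81 − (−0.25) = +1.06 V with n = 2.
At equilibrium E = 0, so log K = nE°cell / 0.0592 = (2)(+1.06) / 0.0592 = 35.8.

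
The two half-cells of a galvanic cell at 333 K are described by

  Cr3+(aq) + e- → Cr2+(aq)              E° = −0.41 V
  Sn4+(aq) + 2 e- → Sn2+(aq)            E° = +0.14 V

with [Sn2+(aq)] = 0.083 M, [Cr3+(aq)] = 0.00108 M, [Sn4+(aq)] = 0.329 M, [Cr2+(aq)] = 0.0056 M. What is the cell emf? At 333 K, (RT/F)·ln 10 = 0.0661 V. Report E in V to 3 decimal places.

Since E°(Sn⁴⁺/Sn²⁺) > E°(Cr³⁺/Cr²⁺), Sn⁴⁺/Sn²⁺ serves as the cathode.
E°cell = +0.14 − (−0.41) = +0.55 V, with n = 2 electrons transferred.
For the overall reaction Sn4+(aq) + 2 Cr2+(aq) → Sn2+(aq) + 2 Cr3+(aq), Q = ([Sn2+(aq)]·[Cr3+(aq)]^2) / ([Sn4+(aq)]·[Cr2+(aq)]^2) = 0.00938, giving log Q = −2.028.
E = E° − (0.0661/n)·log Q = +0.55 − (0.0661/2)(−2.028) = +0.617 V.

+0.617 V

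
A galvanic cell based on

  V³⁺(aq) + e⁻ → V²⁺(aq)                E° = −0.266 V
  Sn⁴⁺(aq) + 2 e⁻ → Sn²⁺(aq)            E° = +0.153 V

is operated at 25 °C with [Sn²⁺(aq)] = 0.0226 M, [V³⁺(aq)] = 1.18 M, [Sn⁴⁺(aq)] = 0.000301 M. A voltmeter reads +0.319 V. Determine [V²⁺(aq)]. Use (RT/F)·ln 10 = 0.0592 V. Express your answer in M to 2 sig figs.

0.21 M

With Sn⁴⁺/Sn²⁺ at the cathode and V³⁺/V²⁺ at the anode, E°cell = +0.153 − (−0.266) = +0.419 V (n = 2).
Since E = E° − (0.0592/n)·log Q, log Q = n(E° − E)/0.0592 = 3.378.
The balanced reaction is Sn⁴⁺(aq) + 2 V²⁺(aq) → Sn²⁺(aq) + 2 V³⁺(aq), so Q = ([Sn²⁺(aq)]·[V³⁺(aq)]^2) / ([Sn⁴⁺(aq)]·[V²⁺(aq)]^2).
Solving for the unknown gives log [V²⁺(aq)] = −0.679, so [V²⁺(aq)] ≈ 0.21 M.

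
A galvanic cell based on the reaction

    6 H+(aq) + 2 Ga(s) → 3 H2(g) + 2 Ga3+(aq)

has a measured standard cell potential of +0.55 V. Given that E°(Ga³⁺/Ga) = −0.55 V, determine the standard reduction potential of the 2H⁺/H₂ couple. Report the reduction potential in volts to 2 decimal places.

In the reaction as written the 2H⁺/H₂ couple is reduced (cathode) and Ga³⁺/Ga is oxidized (anode), so E°cell = E°(2H⁺/H₂) − E°(Ga³⁺/Ga).
E°(2H⁺/H₂) = E°cell + E°(anode) = +0.55 + (−0.55) = +0.00 V.

+0.00 V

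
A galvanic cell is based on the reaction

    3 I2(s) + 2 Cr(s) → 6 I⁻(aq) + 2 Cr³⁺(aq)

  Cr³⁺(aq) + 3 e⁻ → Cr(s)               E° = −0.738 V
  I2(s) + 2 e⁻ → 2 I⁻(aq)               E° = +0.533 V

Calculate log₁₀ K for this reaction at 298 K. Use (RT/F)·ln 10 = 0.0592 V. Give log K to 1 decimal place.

log K = 128.8

The I₂/I⁻ couple is reduced (cathode); E°cell = +0.533 − (−0.738) = +1.271 V with n = 6.
At equilibrium E = 0, so log K = nE°cell / 0.0592 = (6)(+1.271) / 0.0592 = 128.8.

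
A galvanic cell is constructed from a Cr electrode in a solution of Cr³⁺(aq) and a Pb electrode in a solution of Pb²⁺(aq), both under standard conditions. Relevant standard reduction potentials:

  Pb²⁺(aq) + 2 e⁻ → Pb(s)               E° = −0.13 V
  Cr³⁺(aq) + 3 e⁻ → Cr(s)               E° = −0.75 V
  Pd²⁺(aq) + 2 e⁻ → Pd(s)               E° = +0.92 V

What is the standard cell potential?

Of the two couples in this cell, the one with the more positive reduction potential is reduced at the cathode: here that is Pb²⁺/Pb (−0.13 V); Cr³⁺/Cr (−0.75 V) is the anode.
E°cell = E°(cathode) − E°(anode) = −0.13 − (−0.75) = +0.62 V.

+0.62 V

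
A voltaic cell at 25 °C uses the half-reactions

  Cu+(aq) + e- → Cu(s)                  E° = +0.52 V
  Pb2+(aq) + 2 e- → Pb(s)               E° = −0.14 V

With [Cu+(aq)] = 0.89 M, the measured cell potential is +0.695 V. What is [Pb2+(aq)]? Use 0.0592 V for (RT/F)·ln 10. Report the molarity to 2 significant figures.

0.052 M

The Cu⁺/Cu couple has the larger reduction potential, so it is the cathode: E°cell = +0.52 − (−0.14) = +0.66 V and n = 2.
Rearranging E = E° − (0.0592/n)·log Q gives log Q = 2(+0.66 − (+0.695))/0.0592 = −1.182.
The balanced reaction is 2 Cu+(aq) + Pb(s) → 2 Cu(s) + Pb2+(aq), so Q = [Pb2+(aq)] / [Cu+(aq)]^2.
Isolating [Pb2+(aq)] in Q = 10^{−1.182} yields log [Pb2+(aq)] = −1.283, i.e. 0.052 M.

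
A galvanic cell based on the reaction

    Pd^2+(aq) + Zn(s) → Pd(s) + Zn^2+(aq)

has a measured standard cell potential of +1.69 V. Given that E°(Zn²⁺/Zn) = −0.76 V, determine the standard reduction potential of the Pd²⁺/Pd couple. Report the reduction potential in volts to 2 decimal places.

+0.93 V

In the reaction as written the Pd²⁺/Pd couple is reduced (cathode) and Zn²⁺/Zn is oxidized (anode), so E°cell = E°(Pd²⁺/Pd) − E°(Zn²⁺/Zn).
E°(Pd²⁺/Pd) = E°cell + E°(anode) = +1.69 + (−0.76) = +0.93 V.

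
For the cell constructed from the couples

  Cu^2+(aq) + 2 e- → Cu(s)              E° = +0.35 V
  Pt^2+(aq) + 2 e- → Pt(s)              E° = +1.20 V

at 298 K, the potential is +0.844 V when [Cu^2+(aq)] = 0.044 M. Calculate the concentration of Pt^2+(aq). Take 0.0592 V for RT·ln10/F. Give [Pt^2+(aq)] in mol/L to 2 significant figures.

The Pt²⁺/Pt couple has the larger reduction potential, so it is the cathode: E°cell = +1.20 − (+0.35) = +0.85 V and n = 2.
Rearranging E = E° − (0.0592/n)·log Q gives log Q = 2(+0.85 − (+0.844))/0.0592 = 0.203.
For Pt^2+(aq) + Cu(s) → Pt(s) + Cu^2+(aq), the reaction quotient is Q = [Cu^2+(aq)] / [Pt^2+(aq)].
Substituting the known concentrations and solving, log [Pt^2+(aq)] = −1.560 and [Pt^2+(aq)] = 0.028 M.

0.028 M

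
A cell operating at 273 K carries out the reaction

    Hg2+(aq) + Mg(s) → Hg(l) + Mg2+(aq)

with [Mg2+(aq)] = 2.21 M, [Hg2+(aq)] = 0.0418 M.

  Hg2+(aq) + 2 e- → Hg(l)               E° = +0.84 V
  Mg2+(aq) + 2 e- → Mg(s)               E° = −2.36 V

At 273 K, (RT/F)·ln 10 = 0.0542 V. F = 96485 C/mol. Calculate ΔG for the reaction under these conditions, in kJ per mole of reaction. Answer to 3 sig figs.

The standard cell potential is +0.84 − (−2.36) = +3.20 V, with n = 2 electrons in the balanced equation.
The reaction quotient is [Mg2+(aq)] / [Hg2+(aq)] = 52.9; by Nernst, E = +3.20 − (0.0542/2)(1.723) = +3.1533 V.
Finally ΔG = −nFE = −(2)(96485 C/mol)(+3.1533 V) = −608 kJ/mol.

−608 kJ/mol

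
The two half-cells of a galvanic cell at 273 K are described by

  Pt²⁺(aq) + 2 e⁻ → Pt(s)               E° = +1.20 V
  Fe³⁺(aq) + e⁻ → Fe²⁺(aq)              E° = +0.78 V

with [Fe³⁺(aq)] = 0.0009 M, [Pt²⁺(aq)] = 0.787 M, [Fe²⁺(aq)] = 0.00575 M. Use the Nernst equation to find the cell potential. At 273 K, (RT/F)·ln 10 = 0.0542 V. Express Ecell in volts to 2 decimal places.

+0.46 V

The Pt²⁺/Pt couple has the more positive E°, so it is the cathode; Fe³⁺/Fe²⁺ is the anode.
E°cell = E°cat − E°an = +1.20 − (+0.78) = +0.42 V; n = 2.
Balancing gives Pt²⁺(aq) + 2 Fe²⁺(aq) → Pt(s) + 2 Fe³⁺(aq); hence Q = [Fe³⁺(aq)]^2 / ([Pt²⁺(aq)]·[Fe²⁺(aq)]^2) = 0.0311 (log Q = −1.507).
Applying E = E° − (RT ln10/nF)·log Q gives +0.42 − (0.0542/2)(−1.507) = +0.46 V.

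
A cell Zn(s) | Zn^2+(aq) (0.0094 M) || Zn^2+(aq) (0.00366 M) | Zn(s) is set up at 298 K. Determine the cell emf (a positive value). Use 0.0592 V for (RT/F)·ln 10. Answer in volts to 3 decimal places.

0.012 V

For a concentration cell E°cell = 0, since both electrodes use the same couple.
The compartment with the higher Zn^2+(aq) concentration (0.0094 M) acts as the cathode; ions are reduced there and produced at the dilute (0.00366 M) anode.
With n = 2, Ecell = −(0.0592/2)·log([dilute]/[conc]) = −(0.0592/2)·log(0.00366/0.0094) = +0.012 V.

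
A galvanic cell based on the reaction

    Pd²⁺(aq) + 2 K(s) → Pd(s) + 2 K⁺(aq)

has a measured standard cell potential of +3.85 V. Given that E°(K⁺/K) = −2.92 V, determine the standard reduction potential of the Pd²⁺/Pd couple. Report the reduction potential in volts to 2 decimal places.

+0.93 V

In the reaction as written the Pd²⁺/Pd couple is reduced (cathode) and K⁺/K is oxidized (anode), so E°cell = E°(Pd²⁺/Pd) − E°(K⁺/K).
E°(Pd²⁺/Pd) = E°cell + E°(anode) = +3.85 + (−2.92) = +0.93 V.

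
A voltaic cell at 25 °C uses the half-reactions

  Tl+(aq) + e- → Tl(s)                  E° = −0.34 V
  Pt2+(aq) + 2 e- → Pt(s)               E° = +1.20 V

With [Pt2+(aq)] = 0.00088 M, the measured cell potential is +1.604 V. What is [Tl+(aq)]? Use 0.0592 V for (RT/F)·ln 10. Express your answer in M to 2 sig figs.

0.0025 M

With Pt²⁺/Pt at the cathode and Tl⁺/Tl at the anode, E°cell = +1.20 − (−0.34) = +1.54 V (n = 2).
From the Nernst equation, log Q = n(E° − E)/0.0592 = 2·(+1.54 − (+1.604))/0.0592 = −2.162.
The balanced reaction is Pt2+(aq) + 2 Tl(s) → Pt(s) + 2 Tl+(aq), so Q = [Tl+(aq)]^2 / [Pt2+(aq)].
Substituting the known concentrations and solving, log [Tl+(aq)] = −2.609 and [Tl+(aq)] = 0.0025 M.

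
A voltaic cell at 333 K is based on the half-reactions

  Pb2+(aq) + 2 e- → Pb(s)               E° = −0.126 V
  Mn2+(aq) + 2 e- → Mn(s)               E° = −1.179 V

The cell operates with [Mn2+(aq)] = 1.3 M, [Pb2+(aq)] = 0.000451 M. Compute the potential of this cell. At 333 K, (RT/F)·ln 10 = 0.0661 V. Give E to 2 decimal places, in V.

Since E°(Pb²⁺/Pb) > E°(Mn²⁺/Mn), Pb²⁺/Pb serves as the cathode.
The standard potential is −0.126 − (−1.179) = +1.053 V and the balanced reaction transfers n = 2 electrons.
For the overall reaction Pb2+(aq) + Mn(s) → Pb(s) + Mn2+(aq), Q = [Mn2+(aq)] / [Pb2+(aq)] = 2.88×10^3, giving log Q = 3.460.
E = E° − (0.0661/n)·log Q = +1.053 − (0.0661/2)(3.460) = +0.94 V.

+0.94 V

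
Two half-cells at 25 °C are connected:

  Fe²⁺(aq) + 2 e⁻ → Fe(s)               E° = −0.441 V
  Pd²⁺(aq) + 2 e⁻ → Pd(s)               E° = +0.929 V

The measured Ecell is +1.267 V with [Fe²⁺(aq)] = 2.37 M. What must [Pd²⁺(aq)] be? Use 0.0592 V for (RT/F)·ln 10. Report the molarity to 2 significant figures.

0.00079 M

With Pd²⁺/Pd at the cathode and Fe²⁺/Fe at the anode, E°cell = +0.929 − (−0.441) = +1.370 V (n = 2).
Since E = E° − (0.0592/n)·log Q, log Q = n(E° − E)/0.0592 = 3.480.
For Pd²⁺(aq) + Fe(s) → Pd(s) + Fe²⁺(aq), the reaction quotient is Q = [Fe²⁺(aq)] / [Pd²⁺(aq)].
Isolating [Pd²⁺(aq)] in Q = 10^{3.480} yields log [Pd²⁺(aq)] = −3.105, i.e. 0.00079 M.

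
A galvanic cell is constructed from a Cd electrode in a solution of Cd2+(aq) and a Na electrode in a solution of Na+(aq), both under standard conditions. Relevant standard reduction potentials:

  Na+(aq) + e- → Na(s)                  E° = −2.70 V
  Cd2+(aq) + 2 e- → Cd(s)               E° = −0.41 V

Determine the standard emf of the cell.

Of the two couples in this cell, the one with the more positive reduction potential is reduced at the cathode: here that is Cd²⁺/Cd (−0.41 V); Na⁺/Na (−2.70 V) is the anode.
E°cell = E°(cathode) − E°(anode) = −0.41 − (−2.70) = +2.29 V.

+2.29 V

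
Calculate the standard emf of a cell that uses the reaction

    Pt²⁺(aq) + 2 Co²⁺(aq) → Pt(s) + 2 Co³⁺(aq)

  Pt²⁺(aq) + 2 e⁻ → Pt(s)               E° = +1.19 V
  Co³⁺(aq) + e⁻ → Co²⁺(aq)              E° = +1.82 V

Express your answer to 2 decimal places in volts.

In the reaction as written, Pt²⁺(aq) is reduced (cathode) and Co³⁺(aq) is produced by oxidation at the anode.
E°cell = E°(cathode) − E°(anode) = +1.19 − (+1.82) = −0.63 V.

−0.63 V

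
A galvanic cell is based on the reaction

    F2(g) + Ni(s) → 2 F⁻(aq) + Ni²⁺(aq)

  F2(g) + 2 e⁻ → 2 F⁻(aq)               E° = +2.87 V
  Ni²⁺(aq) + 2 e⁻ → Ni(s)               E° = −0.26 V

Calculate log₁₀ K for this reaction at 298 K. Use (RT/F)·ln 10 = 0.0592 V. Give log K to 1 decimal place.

The F₂/F⁻ couple is reduced (cathode); E°cell = +2.87 − (−0.26) = +3.13 V with n = 2.
At equilibrium E = 0, so log K = nE°cell / 0.0592 = (2)(+3.13) / 0.0592 = 105.7.

log K = 105.7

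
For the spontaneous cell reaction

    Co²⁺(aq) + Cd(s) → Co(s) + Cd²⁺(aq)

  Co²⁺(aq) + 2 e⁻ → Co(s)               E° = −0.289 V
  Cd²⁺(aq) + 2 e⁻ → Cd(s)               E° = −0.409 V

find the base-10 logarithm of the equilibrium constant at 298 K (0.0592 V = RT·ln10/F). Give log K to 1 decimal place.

The Co²⁺/Co couple is reduced (cathode); E°cell = −0.289 − (−0.409) = +0.120 V with n = 2.
At equilibrium E = 0, so log K = nE°cell / 0.0592 = (2)(+0.120) / 0.0592 = 4.1.

log K = 4.1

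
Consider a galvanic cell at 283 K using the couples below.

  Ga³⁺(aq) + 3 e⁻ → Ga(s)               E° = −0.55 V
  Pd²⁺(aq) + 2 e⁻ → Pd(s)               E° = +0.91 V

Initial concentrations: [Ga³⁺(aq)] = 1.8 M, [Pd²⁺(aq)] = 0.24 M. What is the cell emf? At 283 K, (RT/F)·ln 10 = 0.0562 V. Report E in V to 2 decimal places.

Pd²⁺/Pd is reduced (cathode, E° = +0.91 V) and Ga³⁺/Ga is oxidized (anode).
The standard potential is +0.91 − (−0.55) = +1.46 V and the balanced reaction transfers n = 6 electrons.
Balancing gives 3 Pd²⁺(aq) + 2 Ga(s) → 3 Pd(s) + 2 Ga³⁺(aq); hence Q = [Ga³⁺(aq)]^2 / [Pd²⁺(aq)]^3 = 234 (log Q = 2.370).
By the Nernst equation, E = +1.46 − (0.0562/6)·(2.370) = +1.44 V.

+1.44 V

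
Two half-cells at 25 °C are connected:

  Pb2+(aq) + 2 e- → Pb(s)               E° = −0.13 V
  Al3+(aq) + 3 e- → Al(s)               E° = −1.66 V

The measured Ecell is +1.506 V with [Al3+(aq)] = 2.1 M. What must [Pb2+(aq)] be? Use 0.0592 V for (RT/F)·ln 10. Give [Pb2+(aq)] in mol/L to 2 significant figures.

0.25 M

With Pb²⁺/Pb at the cathode and Al³⁺/Al at the anode, E°cell = −0.13 − (−1.66) = +1.53 V (n = 6).
Since E = E° − (0.0592/n)·log Q, log Q = n(E° − E)/0.0592 = 2.432.
Balancing electrons gives 3 Pb2+(aq) + 2 Al(s) → 3 Pb(s) + 2 Al3+(aq); thus Q = [Al3+(aq)]^2 / [Pb2+(aq)]^3.
Solving for the unknown gives log [Pb2+(aq)] = −0.596, so [Pb2+(aq)] ≈ 0.25 M.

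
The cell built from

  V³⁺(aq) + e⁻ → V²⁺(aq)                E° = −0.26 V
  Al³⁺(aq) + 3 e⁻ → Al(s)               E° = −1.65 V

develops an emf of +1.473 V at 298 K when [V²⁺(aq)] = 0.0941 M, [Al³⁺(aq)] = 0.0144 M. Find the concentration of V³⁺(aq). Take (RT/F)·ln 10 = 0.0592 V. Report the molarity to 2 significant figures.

The V³⁺/V²⁺ couple has the larger reduction potential, so it is the cathode: E°cell = −0.26 − (−1.65) = +1.39 V and n = 3.
Rearranging E = E° − (0.0592/n)·log Q gives log Q = 3(+1.39 − (+1.473))/0.0592 = −4.206.
The balanced reaction is 3 V³⁺(aq) + Al(s) → 3 V²⁺(aq) + Al³⁺(aq), so Q = ([V²⁺(aq)]^3·[Al³⁺(aq)]) / [V³⁺(aq)]^3.
Solving for the unknown gives log [V³⁺(aq)] = −0.238, so [V³⁺(aq)] ≈ 0.58 M.

0.58 M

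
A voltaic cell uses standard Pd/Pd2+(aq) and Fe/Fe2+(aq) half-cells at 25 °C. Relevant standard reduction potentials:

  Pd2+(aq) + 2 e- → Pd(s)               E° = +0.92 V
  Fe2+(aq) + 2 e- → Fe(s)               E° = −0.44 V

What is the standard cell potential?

Of the two couples in this cell, the one with the more positive reduction potential is reduced at the cathode: here that is Pd²⁺/Pd (+0.92 V); Fe²⁺/Fe (−0.44 V) is the anode.
E°cell = E°(cathode) − E°(anode) = +0.92 − (−0.44) = +1.36 V.

+1.36 V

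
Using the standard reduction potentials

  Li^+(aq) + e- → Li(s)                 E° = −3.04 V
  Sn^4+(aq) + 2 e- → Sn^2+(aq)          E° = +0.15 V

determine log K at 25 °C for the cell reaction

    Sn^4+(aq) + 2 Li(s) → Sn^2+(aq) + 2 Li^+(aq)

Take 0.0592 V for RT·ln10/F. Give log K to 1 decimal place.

The Sn⁴⁺/Sn²⁺ couple is reduced (cathode); E°cell = +0.15 − (−3.04) = +3.19 V with n = 2.
At equilibrium E = 0, so log K = nE°cell / 0.0592 = (2)(+3.19) / 0.0592 = 107.8.

log K = 107.8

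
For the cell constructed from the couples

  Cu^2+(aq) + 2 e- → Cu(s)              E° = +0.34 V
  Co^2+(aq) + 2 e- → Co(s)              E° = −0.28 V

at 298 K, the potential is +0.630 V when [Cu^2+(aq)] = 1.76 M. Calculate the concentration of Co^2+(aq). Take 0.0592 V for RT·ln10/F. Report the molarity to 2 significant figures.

0.81 M

With Cu²⁺/Cu at the cathode and Co²⁺/Co at the anode, E°cell = +0.34 − (−0.28) = +0.62 V (n = 2).
From the Nernst equation, log Q = n(E° − E)/0.0592 = 2·(+0.62 − (+0.630))/0.0592 = −0.338.
Balancing electrons gives Cu^2+(aq) + Co(s) → Cu(s) + Co^2+(aq); thus Q = [Co^2+(aq)] / [Cu^2+(aq)].
Isolating [Co^2+(aq)] in Q = 10^{−0.338} yields log [Co^2+(aq)] = −0.092, i.e. 0.81 M.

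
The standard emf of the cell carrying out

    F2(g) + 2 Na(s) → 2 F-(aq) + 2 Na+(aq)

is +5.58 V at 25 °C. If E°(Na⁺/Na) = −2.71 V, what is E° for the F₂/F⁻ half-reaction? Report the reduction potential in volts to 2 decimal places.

+2.87 V

In the reaction as written the F₂/F⁻ couple is reduced (cathode) and Na⁺/Na is oxidized (anode), so E°cell = E°(F₂/F⁻) − E°(Na⁺/Na).
E°(F₂/F⁻) = E°cell + E°(anode) = +5.58 + (−2.71) = +2.87 V.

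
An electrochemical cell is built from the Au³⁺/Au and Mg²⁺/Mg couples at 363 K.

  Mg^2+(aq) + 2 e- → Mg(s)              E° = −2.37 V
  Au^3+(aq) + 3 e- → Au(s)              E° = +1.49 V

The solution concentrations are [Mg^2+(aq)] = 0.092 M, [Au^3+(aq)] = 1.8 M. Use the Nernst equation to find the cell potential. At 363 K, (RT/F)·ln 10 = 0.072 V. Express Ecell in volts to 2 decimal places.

Au³⁺/Au is reduced (cathode, E° = +1.49 V) and Mg²⁺/Mg is oxidized (anode).
E°cell = E°cat − E°an = +1.49 − (−2.37) = +3.86 V; n = 6.
For the overall reaction 2 Au^3+(aq) + 3 Mg(s) → 2 Au(s) + 3 Mg^2+(aq), Q = [Mg^2+(aq)]^3 / [Au^3+(aq)]^2 = 0.00024, giving log Q = −3.619.
Applying E = E° − (RT ln10/nF)·log Q gives +3.86 − (0.072/6)(−3.619) = +3.90 V.

+3.90 V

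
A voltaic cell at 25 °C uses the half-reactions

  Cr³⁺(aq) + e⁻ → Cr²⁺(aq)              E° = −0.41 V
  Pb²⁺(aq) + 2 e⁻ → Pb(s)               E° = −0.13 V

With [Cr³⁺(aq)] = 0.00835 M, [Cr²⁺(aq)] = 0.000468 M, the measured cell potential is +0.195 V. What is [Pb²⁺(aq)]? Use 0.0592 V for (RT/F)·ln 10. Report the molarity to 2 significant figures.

The Pb²⁺/Pb couple has the larger reduction potential, so it is the cathode: E°cell = −0.13 − (−0.41) = +0.28 V and n = 2.
Rearranging E = E° − (0.0592/n)·log Q gives log Q = 2(+0.28 − (+0.195))/0.0592 = 2.872.
Balancing electrons gives Pb²⁺(aq) + 2 Cr²⁺(aq) → Pb(s) + 2 Cr³⁺(aq); thus Q = [Cr³⁺(aq)]^2 / ([Pb²⁺(aq)]·[Cr²⁺(aq)]^2).
Substituting the known concentrations and solving, log [Pb²⁺(aq)] = −0.369 and [Pb²⁺(aq)] = 0.43 M.

0.43 M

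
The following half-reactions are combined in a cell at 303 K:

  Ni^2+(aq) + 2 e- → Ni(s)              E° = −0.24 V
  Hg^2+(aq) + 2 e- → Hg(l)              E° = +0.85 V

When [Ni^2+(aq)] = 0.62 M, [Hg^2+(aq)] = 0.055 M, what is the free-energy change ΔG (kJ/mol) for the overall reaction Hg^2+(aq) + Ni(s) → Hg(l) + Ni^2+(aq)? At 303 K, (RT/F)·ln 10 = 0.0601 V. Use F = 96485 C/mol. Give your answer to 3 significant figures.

E°cell = +0.85 − (−0.24) = +1.09 V; the balanced reaction transfers n = 2 electrons.
The reaction quotient is [Ni^2+(aq)] / [Hg^2+(aq)] = 11.3; by Nernst, E = +1.09 − (0.0601/2)(1.052) = +1.0584 V.
ΔG = −nFE = −(2)(96485)(+1.0584) J/mol = −204 kJ/mol.

−204 kJ/mol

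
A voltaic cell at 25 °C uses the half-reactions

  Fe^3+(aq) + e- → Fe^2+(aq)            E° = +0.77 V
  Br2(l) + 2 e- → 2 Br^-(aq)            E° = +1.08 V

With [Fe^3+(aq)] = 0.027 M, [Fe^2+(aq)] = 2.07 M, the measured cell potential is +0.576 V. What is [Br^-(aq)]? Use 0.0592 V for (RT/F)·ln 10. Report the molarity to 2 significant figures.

With Br₂/Br⁻ at the cathode and Fe³⁺/Fe²⁺ at the anode, E°cell = +1.08 − (+0.77) = +0.31 V (n = 2).
Rearranging E = E° − (0.0592/n)·log Q gives log Q = 2(+0.31 − (+0.576))/0.0592 = −8.986.
For Br2(l) + 2 Fe^2+(aq) → 2 Br^-(aq) + 2 Fe^3+(aq), the reaction quotient is Q = ([Br^-(aq)]^2·[Fe^3+(aq)]^2) / [Fe^2+(aq)]^2.
Solving for the unknown gives log [Br^-(aq)] = −2.608, so [Br^-(aq)] ≈ 0.0025 M.

0.0025 M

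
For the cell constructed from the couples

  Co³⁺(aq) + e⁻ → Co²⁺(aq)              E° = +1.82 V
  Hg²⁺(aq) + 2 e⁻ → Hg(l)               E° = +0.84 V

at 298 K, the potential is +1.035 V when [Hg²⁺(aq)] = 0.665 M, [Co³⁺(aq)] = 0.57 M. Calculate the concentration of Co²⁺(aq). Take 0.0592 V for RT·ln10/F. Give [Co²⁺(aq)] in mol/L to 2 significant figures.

0.082 M

Co³⁺/Co²⁺ is the cathode (higher E°); E°cell = +1.82 − (+0.84) = +0.98 V with n = 2.
Since E = E° − (0.0592/n)·log Q, log Q = n(E° − E)/0.0592 = −1.858.
For 2 Co³⁺(aq) + Hg(l) → 2 Co²⁺(aq) + Hg²⁺(aq), the reaction quotient is Q = ([Co²⁺(aq)]^2·[Hg²⁺(aq)]) / [Co³⁺(aq)]^2.
Substituting the known concentrations and solving, log [Co²⁺(aq)] = −1.085 and [Co²⁺(aq)] = 0.082 M.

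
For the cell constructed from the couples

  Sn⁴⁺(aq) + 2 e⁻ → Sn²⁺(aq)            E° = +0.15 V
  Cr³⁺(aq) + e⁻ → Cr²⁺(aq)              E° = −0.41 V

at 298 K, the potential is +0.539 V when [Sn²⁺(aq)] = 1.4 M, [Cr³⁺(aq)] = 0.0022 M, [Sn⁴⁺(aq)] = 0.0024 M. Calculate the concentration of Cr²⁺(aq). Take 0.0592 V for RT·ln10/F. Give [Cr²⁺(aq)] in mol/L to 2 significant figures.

Sn⁴⁺/Sn²⁺ is the cathode (higher E°); E°cell = +0.15 − (−0.41) = +0.56 V with n = 2.
From the Nernst equation, log Q = n(E° − E)/0.0592 = 2·(+0.56 − (+0.539))/0.0592 = 0.709.
The balanced reaction is Sn⁴⁺(aq) + 2 Cr²⁺(aq) → Sn²⁺(aq) + 2 Cr³⁺(aq), so Q = ([Sn²⁺(aq)]·[Cr³⁺(aq)]^2) / ([Sn⁴⁺(aq)]·[Cr²⁺(aq)]^2).
Solving for the unknown gives log [Cr²⁺(aq)] = −1.629, so [Cr²⁺(aq)] ≈ 0.023 M.

0.023 M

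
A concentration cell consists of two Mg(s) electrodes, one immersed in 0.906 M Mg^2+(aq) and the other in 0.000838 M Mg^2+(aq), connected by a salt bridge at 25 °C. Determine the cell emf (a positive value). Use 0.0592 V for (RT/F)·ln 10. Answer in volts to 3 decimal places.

0.090 V

For a concentration cell E°cell = 0, since both electrodes use the same couple.
The compartment with the higher Mg^2+(aq) concentration (0.906 M) acts as the cathode; ions are reduced there and produced at the dilute (0.000838 M) anode.
With n = 2, Ecell = −(0.0592/2)·log([dilute]/[conc]) = −(0.0592/2)·log(0.000838/0.906) = +0.090 V.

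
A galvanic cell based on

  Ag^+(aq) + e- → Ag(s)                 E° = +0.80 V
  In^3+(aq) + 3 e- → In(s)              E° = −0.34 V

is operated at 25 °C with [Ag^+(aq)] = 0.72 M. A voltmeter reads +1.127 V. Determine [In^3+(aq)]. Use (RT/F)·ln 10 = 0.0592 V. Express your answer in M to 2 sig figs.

1.7 M

With Ag⁺/Ag at the cathode and In³⁺/In at the anode, E°cell = +0.80 − (−0.34) = +1.14 V (n = 3).
Rearranging E = E° − (0.0592/n)·log Q gives log Q = 3(+1.14 − (+1.127))/0.0592 = 0.659.
The balanced reaction is 3 Ag^+(aq) + In(s) → 3 Ag(s) + In^3+(aq), so Q = [In^3+(aq)] / [Ag^+(aq)]^3.
Solving for the unknown gives log [In^3+(aq)] = 0.231, so [In^3+(aq)] ≈ 1.7 M.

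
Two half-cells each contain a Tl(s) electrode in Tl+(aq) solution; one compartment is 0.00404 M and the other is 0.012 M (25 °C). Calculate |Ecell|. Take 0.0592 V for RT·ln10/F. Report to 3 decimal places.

For a concentration cell E°cell = 0, since both electrodes use the same couple.
The compartment with the higher Tl+(aq) concentration (0.012 M) acts as the cathode; ions are reduced there and produced at the dilute (0.00404 M) anode.
With n = 1, Ecell = −(0.0592/1)·log([dilute]/[conc]) = −(0.0592/1)·log(0.00404/0.012) = +0.028 V.

0.028 V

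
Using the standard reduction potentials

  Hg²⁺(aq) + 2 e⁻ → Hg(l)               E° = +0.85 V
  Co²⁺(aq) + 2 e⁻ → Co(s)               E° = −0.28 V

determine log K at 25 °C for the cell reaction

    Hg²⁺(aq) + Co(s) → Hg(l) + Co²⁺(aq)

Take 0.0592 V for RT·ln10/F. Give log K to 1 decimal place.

The Hg²⁺/Hg couple is reduced (cathode); E°cell = +0.85 − (−0.28) = +1.13 V with n = 2.
At equilibrium E = 0, so log K = nE°cell / 0.0592 = (2)(+1.13) / 0.0592 = 38.2.

log K = 38.2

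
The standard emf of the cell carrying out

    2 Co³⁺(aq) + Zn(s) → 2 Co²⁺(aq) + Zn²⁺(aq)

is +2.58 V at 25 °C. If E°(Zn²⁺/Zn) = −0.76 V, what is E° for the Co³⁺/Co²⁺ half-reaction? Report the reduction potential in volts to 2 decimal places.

In the reaction as written the Co³⁺/Co²⁺ couple is reduced (cathode) and Zn²⁺/Zn is oxidized (anode), so E°cell = E°(Co³⁺/Co²⁺) − E°(Zn²⁺/Zn).
E°(Co³⁺/Co²⁺) = E°cell + E°(anode) = +2.58 + (−0.76) = +1.82 V.

+1.82 V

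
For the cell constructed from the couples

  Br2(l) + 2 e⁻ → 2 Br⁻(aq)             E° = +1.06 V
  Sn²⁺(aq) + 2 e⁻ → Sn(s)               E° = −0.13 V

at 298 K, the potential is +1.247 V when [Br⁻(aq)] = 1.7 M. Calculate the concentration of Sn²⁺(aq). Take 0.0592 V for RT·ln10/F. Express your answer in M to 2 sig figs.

The Br₂/Br⁻ couple has the larger reduction potential, so it is the cathode: E°cell = +1.06 − (−0.13) = +1.19 V and n = 2.
Rearranging E = E° − (0.0592/n)·log Q gives log Q = 2(+1.19 − (+1.247))/0.0592 = −1.926.
For Br2(l) + Sn(s) → 2 Br⁻(aq) + Sn²⁺(aq), the reaction quotient is Q = [Br⁻(aq)]^2·[Sn²⁺(aq)].
Solving for the unknown gives log [Sn²⁺(aq)] = −2.387, so [Sn²⁺(aq)] ≈ 0.0041 M.

0.0041 M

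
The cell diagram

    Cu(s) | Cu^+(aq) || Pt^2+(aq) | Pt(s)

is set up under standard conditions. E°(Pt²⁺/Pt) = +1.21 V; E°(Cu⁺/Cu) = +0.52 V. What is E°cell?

+0.69 V

By convention the left-hand electrode in cell notation is the anode (oxidation) and the right-hand electrode is the cathode (reduction).
E°cell = E°(right) − E°(left) = +1.21 − (+0.52) = +0.69 V.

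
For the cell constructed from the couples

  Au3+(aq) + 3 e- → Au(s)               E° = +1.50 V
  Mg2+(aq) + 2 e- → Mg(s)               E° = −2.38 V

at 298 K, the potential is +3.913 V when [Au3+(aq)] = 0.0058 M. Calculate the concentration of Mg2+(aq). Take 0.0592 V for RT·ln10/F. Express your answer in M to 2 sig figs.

0.0025 M

The Au³⁺/Au couple has the larger reduction potential, so it is the cathode: E°cell = +1.50 − (−2.38) = +3.88 V and n = 6.
Since E = E° − (0.0592/n)·log Q, log Q = n(E° − E)/0.0592 = −3.345.
The balanced reaction is 2 Au3+(aq) + 3 Mg(s) → 2 Au(s) + 3 Mg2+(aq), so Q = [Mg2+(aq)]^3 / [Au3+(aq)]^2.
Isolating [Mg2+(aq)] in Q = 10^{−3.345} yields log [Mg2+(aq)] = −2.606, i.e. 0.0025 M.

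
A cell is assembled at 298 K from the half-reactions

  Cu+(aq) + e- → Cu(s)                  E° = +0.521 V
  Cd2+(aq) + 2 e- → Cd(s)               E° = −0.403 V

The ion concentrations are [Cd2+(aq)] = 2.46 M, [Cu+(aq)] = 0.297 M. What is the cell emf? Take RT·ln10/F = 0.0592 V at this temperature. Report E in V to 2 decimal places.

Since E°(Cu⁺/Cu) > E°(Cd²⁺/Cd), Cu⁺/Cu serves as the cathode.
E°cell = E°cat − E°an = +0.521 − (−0.403) = +0.924 V; n = 2.
Balancing gives 2 Cu+(aq) + Cd(s) → 2 Cu(s) + Cd2+(aq); hence Q = [Cd2+(aq)] / [Cu+(aq)]^2 = 27.9 (log Q = 1.445).
By the Nernst equation, E = +0.924 − (0.0592/2)·(1.445) = +0.88 V.

+0.88 V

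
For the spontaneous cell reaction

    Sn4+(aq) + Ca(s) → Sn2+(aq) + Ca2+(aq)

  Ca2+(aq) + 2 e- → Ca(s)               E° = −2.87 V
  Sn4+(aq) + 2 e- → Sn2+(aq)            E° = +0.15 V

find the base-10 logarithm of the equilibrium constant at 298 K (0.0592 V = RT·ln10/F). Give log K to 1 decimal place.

log K = 102.0

The Sn⁴⁺/Sn²⁺ couple is reduced (cathode); E°cell = +0.15 − (−2.87) = +3.02 V with n = 2.
At equilibrium E = 0, so log K = nE°cell / 0.0592 = (2)(+3.02) / 0.0592 = 102.0.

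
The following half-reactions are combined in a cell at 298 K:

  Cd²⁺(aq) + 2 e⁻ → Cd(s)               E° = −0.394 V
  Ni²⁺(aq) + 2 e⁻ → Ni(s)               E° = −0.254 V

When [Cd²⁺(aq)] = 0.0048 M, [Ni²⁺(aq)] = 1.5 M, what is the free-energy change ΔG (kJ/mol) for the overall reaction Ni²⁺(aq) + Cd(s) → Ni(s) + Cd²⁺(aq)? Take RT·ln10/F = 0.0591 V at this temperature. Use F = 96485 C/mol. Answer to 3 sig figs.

The standard cell potential is −0.254 − (−0.394) = +0.140 V, with n = 2 electrons in the balanced equation.
The reaction quotient is [Cd²⁺(aq)] / [Ni²⁺(aq)] = 0.0032; by Nernst, E = +0.140 − (0.0591/2)(−2.495) = +0.2137 V.
Then ΔG = −nFE = −2 × 96485 × +0.2137 J/mol = −41.2 kJ/mol.

−41.2 kJ/mol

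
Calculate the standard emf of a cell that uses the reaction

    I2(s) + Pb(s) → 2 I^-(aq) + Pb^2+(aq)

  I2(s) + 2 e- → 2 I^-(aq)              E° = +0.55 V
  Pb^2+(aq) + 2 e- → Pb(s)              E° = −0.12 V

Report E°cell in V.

+0.67 V

I2(s) gains electrons, so the I₂/I⁻ couple is the cathode; the Pb²⁺/Pb couple is the anode.
E°cell = E°(cathode) − E°(anode) = +0.55 − (−0.12) = +0.67 V.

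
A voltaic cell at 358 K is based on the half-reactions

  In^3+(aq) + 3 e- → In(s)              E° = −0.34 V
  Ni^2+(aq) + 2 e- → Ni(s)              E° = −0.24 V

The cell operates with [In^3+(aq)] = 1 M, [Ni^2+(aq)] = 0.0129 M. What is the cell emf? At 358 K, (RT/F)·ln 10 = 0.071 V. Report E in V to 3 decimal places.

+0.033 V

Ni²⁺/Ni is reduced (cathode, E° = −0.24 V) and In³⁺/In is oxidized (anode).
E°cell = −0.24 − (−0.34) = +0.10 V, with n = 6 electrons transferred.
For the overall reaction 3 Ni^2+(aq) + 2 In(s) → 3 Ni(s) + 2 In^3+(aq), Q = [In^3+(aq)]^2 / [Ni^2+(aq)]^3 = 4.66×10^5, giving log Q = 5.668.
By the Nernst equation, E = +0.10 − (0.071/6)·(5.668) = +0.033 V.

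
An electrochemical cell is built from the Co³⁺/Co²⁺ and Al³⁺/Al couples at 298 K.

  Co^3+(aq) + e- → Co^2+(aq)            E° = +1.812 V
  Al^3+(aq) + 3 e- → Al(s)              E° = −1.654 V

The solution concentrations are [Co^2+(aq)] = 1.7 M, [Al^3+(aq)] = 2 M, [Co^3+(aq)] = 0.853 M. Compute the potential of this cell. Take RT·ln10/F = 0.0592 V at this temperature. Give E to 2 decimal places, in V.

+3.44 V

Co³⁺/Co²⁺ is reduced (cathode, E° = +1.812 V) and Al³⁺/Al is oxidized (anode).
E°cell = E°cat − E°an = +1.812 − (−1.654) = +3.466 V; n = 3.
The balanced reaction is 3 Co^3+(aq) + Al(s) → 3 Co^2+(aq) + Al^3+(aq), so Q = ([Co^2+(aq)]^3·[Al^3+(aq)]) / [Co^3+(aq)]^3 = 15.8 and log Q = 1.200.
By the Nernst equation, E = +3.466 − (0.0592/3)·(1.200) = +3.44 V.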